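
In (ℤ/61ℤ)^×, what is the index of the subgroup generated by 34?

12

The order of 34 must divide φ(61) = 61 − 1 = 60 = 2^2 · 3 · 5.
Divisors of 60: 1, 2, 3, 4, 5, 6, 10, 12, 15, 20, 30, 60.
Compute 34^d (mod 61) for the divisors d until we hit 1:
34^1 ≡ 34 (mod 61)
34^2 ≡ 58 (mod 61)
34^3 ≡ 20 (mod 61)
34^4 ≡ 9 (mod 61)
34^5 ≡ 1 (mod 61) ✓
Thus |⟨34⟩| = ord(34) = 5.
The index is φ(61) / ord(34) = 60 / 5 = 12.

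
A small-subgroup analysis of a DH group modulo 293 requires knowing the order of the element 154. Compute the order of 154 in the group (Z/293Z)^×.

292

ord(154) | φ(293) = 293 − 1 = 292 = 2^2 · 73.
Divisors of 292: 1, 2, 4, 73, 146, 292.
Evaluate successive powers at the divisors of 292:
154^1 ≡ 154
154^2 ≡ 276
154^4 ≡ 289
154^73 ≡ 138
154^146 ≡ 292
154^292 ≡ 1
So ord_293(154) = 292.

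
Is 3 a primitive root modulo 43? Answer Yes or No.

φ(43) = 43 − 1 = 42 = 2 · 3 · 7.
It suffices to check that the order of 3 is not a proper divisor of 42: compute 3^(42/q) for q ∈ {2, 3, 7}.
3^21 ≡ 42 (mod 43)  [q = 2: ≢ 1 ✓]
3^14 ≡ 36 (mod 43)  [q = 3: ≢ 1 ✓]
3^6 ≡ 41 (mod 43)  [q = 7: ≢ 1 ✓]
Every test exponent gives a nontrivial residue, hence 3 generates the full group.

Yes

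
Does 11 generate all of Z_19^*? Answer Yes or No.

No

φ(19) = 19 − 1 = 18 = 2 · 3^2.
An element g generates (Z/19Z)^× iff g^(18/q) ≢ 1 (mod 19) for each prime q ∈ {2, 3}.
11^9 ≡ 1 (mod 19)  [q = 2: ≡ 1 ✗]
11^6 ≡ 1 (mod 19)  [q = 3: ≡ 1 ✗]
11^9 ≡ 1 shows ord(11) | 9, strictly less than φ(19); not a primitive root.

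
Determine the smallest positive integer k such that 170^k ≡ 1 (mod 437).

22

ord(170) | φ(437) = φ(19·23) = (19−1)·(23−1) = 18·22 = 396 = 2^2 · 3^2 · 11.
Divisors of 396: 1, 2, 3, 4, 6, 9, 11, 12, 18, 22, 33, 36, 44, 66, 99, 132, 198, 396.
Evaluate successive powers at the divisors of 396:
170^1 ≡ 170 (mod 437)
170^2 ≡ 58 (mod 437)
170^3 ≡ 246 (mod 437)
170^4 ≡ 305 (mod 437)
170^6 ≡ 210 (mod 437)
170^9 ≡ 94 (mod 437)
170^11 ≡ 208 (mod 437)
170^12 ≡ 400 (mod 437)
170^18 ≡ 96 (mod 437)
170^22 ≡ 1 (mod 437) ✓
So ord_437(170) = 22.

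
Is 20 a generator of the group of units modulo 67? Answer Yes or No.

Yes

φ(67) = 67 − 1 = 66 = 2 · 3 · 11.
An element g generates (Z/67Z)^× iff g^(66/q) ≢ 1 (mod 67) for each prime q ∈ {2, 3, 11}.
20^33 ≡ 66 (mod 67)  [q = 2: ≢ 1 ✓]
20^22 ≡ 29 (mod 67)  [q = 3: ≢ 1 ✓]
20^6 ≡ 59 (mod 67)  [q = 11: ≢ 1 ✓]
Every test exponent gives a nontrivial residue, hence 20 generates the full group.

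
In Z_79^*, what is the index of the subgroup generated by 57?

ord(57) | φ(79) = 79 − 1 = 78 = 2 · 3 · 13.
Divisors of 78: 1, 2, 3, 6, 13, 26, 39, 78.
Check 57^d mod 79 for each divisor in increasing order:
57^1 ≡ 57
57^2 ≡ 10
57^3 ≡ 17
57^6 ≡ 52
57^13 ≡ 78
57^26 ≡ 1
Thus |⟨57⟩| = ord(57) = 26.
Index = |(Z/79Z)^×| / |⟨57⟩| = 78 / 26 = 3.

3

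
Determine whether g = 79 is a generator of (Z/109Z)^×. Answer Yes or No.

φ(109) = 109 − 1 = 108 = 2^2 · 3^3.
79 is a primitive root mod 109 iff 79^(φ(109)/q) ≢ 1 for every prime q | φ(109), i.e. q ∈ {2, 3}.
79^54 ≡ 108 (mod 109)  [q = 2: ≢ 1 ✓]
79^36 ≡ 45 (mod 109)  [q = 3: ≢ 1 ✓]
All checks pass, so 79 has order 108 and is a primitive root modulo 109.

Yes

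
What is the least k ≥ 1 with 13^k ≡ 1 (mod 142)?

70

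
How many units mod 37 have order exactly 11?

0

φ(37) = 37 − 1 = 36 = 2^2 · 3^2.
Since (Z/37Z)^× is cyclic of order 36, the number of elements of order d is φ(d) when d | 36 and 0 otherwise.
11 does not divide 36, so no element of (Z/37Z)^× has order 11.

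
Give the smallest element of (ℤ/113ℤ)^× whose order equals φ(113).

φ(113) = 113 − 1 = 112 = 2^4 · 7.
g is a primitive root iff g^(112/q) ≢ 1 (mod 113) for each prime q ∈ {2, 7}.
g = 2: 2^56 ≡ 1 — hits 1, so not a primitive root.
g = 3: 3^56 ≡ 112; 3^16 ≡ 49 — none is 1, so 3 is a primitive root.
Hence the least primitive root of 113 is 3.

3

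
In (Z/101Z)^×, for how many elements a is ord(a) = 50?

φ(101) = 101 − 1 = 100 = 2^2 · 5^2.
In a cyclic group of order 100, there are φ(d) elements of order d for each divisor d of 100, and zero for non-divisors.
50 = 2 · 5^2 divides 100, and φ(50) = 20.

20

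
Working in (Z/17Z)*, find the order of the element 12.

16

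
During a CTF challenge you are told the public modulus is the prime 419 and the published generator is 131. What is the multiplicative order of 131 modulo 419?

209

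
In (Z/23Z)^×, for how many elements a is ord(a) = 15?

0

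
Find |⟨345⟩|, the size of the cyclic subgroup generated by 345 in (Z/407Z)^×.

Since 345 ∈ (Z/407Z)^×, its order divides φ(407) = φ(11·37) = (11−1)·(37−1) = 10·36 = 360 = 2^3 · 3^2 · 5.
Divisors of 360: 1, 2, 3, 4, 5, 6, 8, 9, 10, 12, 15, 18, 20, 24, 30, 36, 40, 45, 60, 72, 90, 120, 180, 360.
Compute 345^d (mod 407) for the divisors d until we hit 1:
345^1 ≡ 345 (mod 407)
345^2 ≡ 181 (mod 407)
345^3 ≡ 174 (mod 407)
345^4 ≡ 201 (mod 407)
345^5 ≡ 155 (mod 407)
345^6 ≡ 158 (mod 407)
345^8 ≡ 108 (mod 407)
345^9 ≡ 223 (mod 407)
345^10 ≡ 12 (mod 407)
345^12 ≡ 137 (mod 407)
345^15 ≡ 232 (mod 407)
345^18 ≡ 75 (mod 407)
345^20 ≡ 144 (mod 407)
345^24 ≡ 47 (mod 407)
345^30 ≡ 100 (mod 407)
345^36 ≡ 334 (mod 407)
345^40 ≡ 386 (mod 407)
345^45 ≡ 1 (mod 407) ✓
So ord_407(345) = 45.

45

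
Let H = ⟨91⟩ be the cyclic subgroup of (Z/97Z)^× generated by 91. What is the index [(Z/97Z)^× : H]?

8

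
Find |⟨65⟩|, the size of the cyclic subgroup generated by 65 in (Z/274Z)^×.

34

Since 65 ∈ (Z/274Z)^×, its order divides φ(274) = φ(2)·φ(137) = 1·136 = 136 = 2^3 · 17.
Divisors of 136: 1, 2, 4, 8, 17, 34, 68, 136.
Check 65^d mod 274 for each divisor in increasing order:
65^1 ≡ 65
65^2 ≡ 115
65^4 ≡ 73
65^8 ≡ 123
65^17 ≡ 273
65^34 ≡ 1
The smallest such exponent is 34, so the order of 65 is 34.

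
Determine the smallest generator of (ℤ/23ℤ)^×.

5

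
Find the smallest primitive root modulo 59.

2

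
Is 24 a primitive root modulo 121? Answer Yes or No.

Yes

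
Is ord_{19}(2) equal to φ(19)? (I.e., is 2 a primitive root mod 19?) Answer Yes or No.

Yes

φ(19) = 19 − 1 = 18 = 2 · 3^2.
Test 2^(18/q) mod 19 for each prime factor q of 18:
2^9 ≡ 18 (mod 19)  [q = 2: ≢ 1 ✓]
2^6 ≡ 7 (mod 19)  [q = 3: ≢ 1 ✓]
All checks pass, so 2 has order 18 and is a primitive root modulo 19.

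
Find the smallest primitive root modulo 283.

φ(283) = 283 − 1 = 282 = 2 · 3 · 47.
Test candidates g = 2, 3, … against the prime factors q ∈ {2, 3, 47} of φ(283): g is a generator iff g^(282/q) ≢ 1 for every such q.
g = 2: 2^141 ≡ 282; 2^94 ≡ 1 — hits 1, so not a primitive root.
g = 3: 3^141 ≡ 282; 3^94 ≡ 238; 3^6 ≡ 163 — none is 1, so 3 is a primitive root.
The smallest primitive root modulo 283 is 3.

3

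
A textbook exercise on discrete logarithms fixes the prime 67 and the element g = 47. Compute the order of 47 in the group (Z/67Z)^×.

33

By Lagrange's theorem, ord_67(47) divides φ(67) = 67 − 1 = 66 = 2 · 3 · 11.
Divisors of 66: 1, 2, 3, 6, 11, 22, 33, 66.
Test each divisor d:
47^1 ≡ 47 (mod 67)
47^2 ≡ 65 (mod 67)
47^3 ≡ 40 (mod 67)
47^6 ≡ 59 (mod 67)
47^11 ≡ 37 (mod 67)
47^22 ≡ 29 (mod 67)
47^33 ≡ 1 (mod 67) ✓
The smallest such exponent is 33, so the order of 47 is 33.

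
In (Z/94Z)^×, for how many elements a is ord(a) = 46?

φ(94) = φ(2)·φ(47) = 1·46 = 46 = 2 · 23.
In a cyclic group of order 46, there are φ(d) elements of order d for each divisor d of 46, and zero for non-divisors.
46 = 2 · 23 divides 46, and φ(46) = 22.

22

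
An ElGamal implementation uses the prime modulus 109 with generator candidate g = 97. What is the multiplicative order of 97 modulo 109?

27

ord(97) | φ(109) = 109 − 1 = 108 = 2^2 · 3^3.
Divisors of 108: 1, 2, 3, 4, 6, 9, 12, 18, 27, 36, 54, 108.
Test each divisor d:
97^1 ≡ 97
97^2 ≡ 35
97^3 ≡ 16
97^4 ≡ 26
97^6 ≡ 38
97^9 ≡ 63
97^12 ≡ 27
97^18 ≡ 45
97^27 ≡ 1
So ord_109(97) = 27.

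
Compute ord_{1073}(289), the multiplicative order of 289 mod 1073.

18

The order of 289 must divide φ(1073) = φ(29·37) = (29−1)·(37−1) = 28·36 = 1008 = 2^4 · 3^2 · 7.
Divisors of 1008: 1, 2, 3, 4, 6, 7, 8, 9, 12, 14, 16, 18, 21, 24, 28, 36, 42, 48, 56, 63, 72, 84, 112, 126, 144, 168, 252, 336, 504, 1008.
Compute 289^d (mod 1073) for the divisors d until we hit 1:
289^1 ≡ 289 (mod 1073)
289^2 ≡ 900 (mod 1073)
289^3 ≡ 434 (mod 1073)
289^4 ≡ 958 (mod 1073)
289^6 ≡ 581 (mod 1073)
289^7 ≡ 521 (mod 1073)
289^8 ≡ 349 (mod 1073)
289^9 ≡ 1072 (mod 1073)
289^12 ≡ 639 (mod 1073)
289^14 ≡ 1045 (mod 1073)
289^16 ≡ 552 (mod 1073)
289^18 ≡ 1 (mod 1073) ✓
Hence ord(289) = 18.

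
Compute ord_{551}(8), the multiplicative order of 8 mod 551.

The order of 8 must divide φ(551) = φ(19·29) = (19−1)·(29−1) = 18·28 = 504 = 2^3 · 3^2 · 7.
Divisors of 504: 1, 2, 3, 4, 6, 7, 8, 9, 12, 14, 18, 21, 24, 28, 36, 42, 56, 63, 72, 84, 126, 168, 252, 504.
Evaluate successive powers at the divisors of 504:
8^1 ≡ 8 (mod 551)
8^2 ≡ 64 (mod 551)
8^3 ≡ 512 (mod 551)
8^4 ≡ 239 (mod 551)
8^6 ≡ 419 (mod 551)
8^7 ≡ 46 (mod 551)
8^8 ≡ 368 (mod 551)
8^9 ≡ 189 (mod 551)
8^12 ≡ 343 (mod 551)
8^14 ≡ 463 (mod 551)
8^18 ≡ 457 (mod 551)
8^21 ≡ 360 (mod 551)
8^24 ≡ 286 (mod 551)
8^28 ≡ 30 (mod 551)
8^36 ≡ 20 (mod 551)
8^42 ≡ 115 (mod 551)
8^56 ≡ 349 (mod 551)
8^63 ≡ 75 (mod 551)
8^72 ≡ 400 (mod 551)
8^84 ≡ 1 (mod 551) ✓
So ord_551(8) = 84.

84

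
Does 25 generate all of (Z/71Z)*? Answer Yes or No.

φ(71) = 71 − 1 = 70 = 2 · 5 · 7.
Test 25^(70/q) mod 71 for each prime factor q of 70:
25^35 ≡ 1 (mod 71)  [q = 2: ≡ 1 ✗]
25^14 ≡ 54 (mod 71)  [q = 5: ≢ 1 ✓]
25^10 ≡ 1 (mod 71)  [q = 7: ≡ 1 ✗]
Since 25^35 ≡ 1, the order of 25 divides 35 < 70, so 25 is not a primitive root.

No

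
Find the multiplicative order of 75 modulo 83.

Since 75 ∈ (Z/83Z)^×, its order divides φ(83) = 83 − 1 = 82 = 2 · 41.
Divisors of 82: 1, 2, 41, 82.
Compute 75^d (mod 83) for the divisors d until we hit 1:
75^1 ≡ 75
75^2 ≡ 64
75^41 ≡ 1
The smallest such exponent is 41, so the order of 75 is 41.

41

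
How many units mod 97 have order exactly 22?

φ(97) = 97 − 1 = 96 = 2^5 · 3.
(Z/97Z)^× is cyclic (|G| = 96); a cyclic group of order m has exactly φ(d) elements of each order d | m, and none otherwise.
22 does not divide 96, so no element of (Z/97Z)^× has order 22.

0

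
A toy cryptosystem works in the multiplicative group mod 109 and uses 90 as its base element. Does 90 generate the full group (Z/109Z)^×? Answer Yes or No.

No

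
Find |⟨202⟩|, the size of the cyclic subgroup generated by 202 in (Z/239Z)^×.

Since 202 ∈ (Z/239Z)^×, its order divides φ(239) = 239 − 1 = 238 = 2 · 7 · 17.
Divisors of 238: 1, 2, 7, 14, 17, 34, 119, 238.
Check 202^d mod 239 for each divisor in increasing order:
202^1 ≡ 202
202^2 ≡ 174
202^7 ≡ 40
202^14 ≡ 166
202^17 ≡ 100
202^34 ≡ 201
202^119 ≡ 1
Therefore the multiplicative order of 202 modulo 239 is 119.

119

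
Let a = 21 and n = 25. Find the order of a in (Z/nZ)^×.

By Lagrange's theorem, ord_25(21) divides φ(25) = φ(5^2) = 5·(5−1) = 20 = 2^2 · 5.
Divisors of 20: 1, 2, 4, 5, 10, 20.
Compute 21^d (mod 25) for the divisors d until we hit 1:
21^1 ≡ 21 (mod 25)
21^2 ≡ 16 (mod 25)
21^4 ≡ 6 (mod 25)
21^5 ≡ 1 (mod 25) ✓
So ord_25(21) = 5.

5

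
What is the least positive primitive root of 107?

φ(107) = 107 − 1 = 106 = 2 · 53.
g is a primitive root iff g^(106/q) ≢ 1 (mod 107) for each prime q ∈ {2, 53}.
g = 2: 2^53 ≡ 106; 2^2 ≡ 4 — none is 1, so 2 is a primitive root.
The smallest primitive root modulo 107 is 2.

2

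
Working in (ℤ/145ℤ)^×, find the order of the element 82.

28

By Lagrange's theorem, ord_145(82) divides φ(145) = φ(5·29) = (5−1)·(29−1) = 4·28 = 112 = 2^4 · 7.
Divisors of 112: 1, 2, 4, 7, 8, 14, 16, 28, 56, 112.
Evaluate successive powers at the divisors of 112:
82^1 ≡ 82
82^2 ≡ 54
82^4 ≡ 16
82^7 ≡ 88
82^8 ≡ 111
82^14 ≡ 59
82^16 ≡ 141
82^28 ≡ 1
So ord_145(82) = 28.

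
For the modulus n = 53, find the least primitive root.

2

φ(53) = 53 − 1 = 52 = 2^2 · 13.
g is a primitive root iff g^(52/q) ≢ 1 (mod 53) for each prime q ∈ {2, 13}.
g = 2: 2^26 ≡ 52; 2^4 ≡ 16 — none is 1, so 2 is a primitive root.
So 2 is the smallest generator of (Z/53Z)^×.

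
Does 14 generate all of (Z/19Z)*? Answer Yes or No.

Yes

φ(19) = 19 − 1 = 18 = 2 · 3^2.
14 is a primitive root mod 19 iff 14^(φ(19)/q) ≢ 1 for every prime q | φ(19), i.e. q ∈ {2, 3}.
14^9 ≡ 18 (mod 19)  [q = 2: ≢ 1 ✓]
14^6 ≡ 7 (mod 19)  [q = 3: ≢ 1 ✓]
All checks pass, so 14 has order 18 and is a primitive root modulo 19.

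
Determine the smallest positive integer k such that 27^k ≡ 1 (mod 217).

ord(27) | φ(217) = φ(7·31) = (7−1)·(31−1) = 6·30 = 180 = 2^2 · 3^2 · 5.
Divisors of 180: 1, 2, 3, 4, 5, 6, 9, 10, 12, 15, 18, 20, 30, 36, 45, 60, 90, 180.
Check 27^d mod 217 for each divisor in increasing order:
27^1 ≡ 27 (mod 217)
27^2 ≡ 78 (mod 217)
27^3 ≡ 153 (mod 217)
27^4 ≡ 8 (mod 217)
27^5 ≡ 216 (mod 217)
27^6 ≡ 190 (mod 217)
27^9 ≡ 209 (mod 217)
27^10 ≡ 1 (mod 217) ✓
Hence ord(27) = 10.

10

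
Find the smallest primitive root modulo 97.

φ(97) = 97 − 1 = 96 = 2^5 · 3.
Test candidates g = 2, 3, … against the prime factors q ∈ {2, 3} of φ(97): g is a generator iff g^(96/q) ≢ 1 for every such q.
g = 2: 2^48 ≡ 1 — hits 1, so not a primitive root.
g = 3: 3^48 ≡ 1 — hits 1, so not a primitive root.
g = 4: 4^48 ≡ 1 — hits 1, so not a primitive root.
g = 5: 5^48 ≡ 96; 5^32 ≡ 35 — none is 1, so 5 is a primitive root.
The smallest primitive root modulo 97 is 5.

5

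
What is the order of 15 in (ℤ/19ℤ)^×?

18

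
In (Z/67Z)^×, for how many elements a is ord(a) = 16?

φ(67) = 67 − 1 = 66 = 2 · 3 · 11.
In a cyclic group of order 66, there are φ(d) elements of order d for each divisor d of 66, and zero for non-divisors.
16 does not divide 66, so no element of (Z/67Z)^× has order 16.

0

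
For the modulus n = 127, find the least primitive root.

φ(127) = 127 − 1 = 126 = 2 · 3^2 · 7.
g is a primitive root iff g^(126/q) ≢ 1 (mod 127) for each prime q ∈ {2, 3, 7}.
g = 2: 2^63 ≡ 1 — hits 1, so not a primitive root.
g = 3: 3^63 ≡ 126; 3^42 ≡ 107; 3^18 ≡ 4 — none is 1, so 3 is a primitive root.
The smallest primitive root modulo 127 is 3.

3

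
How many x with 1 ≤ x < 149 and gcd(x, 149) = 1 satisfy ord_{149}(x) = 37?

φ(149) = 149 − 1 = 148 = 2^2 · 37.
In a cyclic group of order 148, there are φ(d) elements of order d for each divisor d of 148, and zero for non-divisors.
37 | 148, and φ(37) = 37 − 1 = 36.

36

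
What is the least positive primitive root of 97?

5

φ(97) = 97 − 1 = 96 = 2^5 · 3.
Test candidates g = 2, 3, … against the prime factors q ∈ {2, 3} of φ(97): g is a generator iff g^(96/q) ≢ 1 for every such q.
g = 2: 2^48 ≡ 1 — hits 1, so not a primitive root.
g = 3: 3^48 ≡ 1 — hits 1, so not a primitive root.
g = 4: 4^48 ≡ 1 — hits 1, so not a primitive root.
g = 5: 5^48 ≡ 96; 5^32 ≡ 35 — none is 1, so 5 is a primitive root.
So 5 is the smallest generator of (Z/97Z)^×.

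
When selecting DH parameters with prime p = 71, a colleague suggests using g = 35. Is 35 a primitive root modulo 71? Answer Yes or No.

Yes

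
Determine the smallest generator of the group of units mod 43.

3

φ(43) = 43 − 1 = 42 = 2 · 3 · 7.
Test candidates g = 2, 3, … against the prime factors q ∈ {2, 3, 7} of φ(43): g is a generator iff g^(42/q) ≢ 1 for every such q.
g = 2: 2^21 ≡ 42; 2^14 ≡ 1 — hits 1, so not a primitive root.
g = 3: 3^21 ≡ 42; 3^14 ≡ 36; 3^6 ≡ 41 — none is 1, so 3 is a primitive root.
Hence the least primitive root of 43 is 3.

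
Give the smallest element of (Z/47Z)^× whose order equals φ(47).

φ(47) = 47 − 1 = 46 = 2 · 23.
Test candidates g = 2, 3, … against the prime factors q ∈ {2, 23} of φ(47): g is a generator iff g^(46/q) ≢ 1 for every such q.
g = 2: 2^23 ≡ 1 — hits 1, so not a primitive root.
g = 3: 3^23 ≡ 1 — hits 1, so not a primitive root.
g = 4: 4^23 ≡ 1 — hits 1, so not a primitive root.
g = 5: 5^23 ≡ 46; 5^2 ≡ 25 — none is 1, so 5 is a primitive root.
Hence the least primitive root of 47 is 5.

5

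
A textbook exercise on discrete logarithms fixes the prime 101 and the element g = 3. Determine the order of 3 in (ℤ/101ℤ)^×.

Since 3 ∈ (Z/101Z)^×, its order divides φ(101) = 101 − 1 = 100 = 2^2 · 5^2.
Divisors of 100: 1, 2, 4, 5, 10, 20, 25, 50, 100.
Compute 3^d (mod 101) for the divisors d until we hit 1:
3^1 ≡ 3 (mod 101)
3^2 ≡ 9 (mod 101)
3^4 ≡ 81 (mod 101)
3^5 ≡ 41 (mod 101)
3^10 ≡ 65 (mod 101)
3^20 ≡ 84 (mod 101)
3^25 ≡ 10 (mod 101)
3^50 ≡ 100 (mod 101)
3^100 ≡ 1 (mod 101) ✓
So ord_101(3) = 100.

100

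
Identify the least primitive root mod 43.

3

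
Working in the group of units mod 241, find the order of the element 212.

Since 212 ∈ (Z/241Z)^×, its order divides φ(241) = 241 − 1 = 240 = 2^4 · 3 · 5.
Divisors of 240: 1, 2, 3, 4, 5, 6, 8, 10, 12, 15, 16, 20, 24, 30, 40, 48, 60, 80, 120, 240.
Compute 212^d (mod 241) for the divisors d until we hit 1:
212^1 ≡ 212 (mod 241)
212^2 ≡ 118 (mod 241)
212^3 ≡ 193 (mod 241)
212^4 ≡ 187 (mod 241)
212^5 ≡ 120 (mod 241)
212^6 ≡ 135 (mod 241)
212^8 ≡ 24 (mod 241)
212^10 ≡ 181 (mod 241)
212^12 ≡ 150 (mod 241)
212^15 ≡ 30 (mod 241)
212^16 ≡ 94 (mod 241)
212^20 ≡ 226 (mod 241)
212^24 ≡ 87 (mod 241)
212^30 ≡ 177 (mod 241)
212^40 ≡ 225 (mod 241)
212^48 ≡ 98 (mod 241)
212^60 ≡ 240 (mod 241)
212^80 ≡ 15 (mod 241)
212^120 ≡ 1 (mod 241) ✓
The smallest such exponent is 120, so the order of 212 is 120.

120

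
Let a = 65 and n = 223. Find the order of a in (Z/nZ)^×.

Since 65 ∈ (Z/223Z)^×, its order divides φ(223) = 223 − 1 = 222 = 2 · 3 · 37.
Divisors of 222: 1, 2, 3, 6, 37, 74, 111, 222.
Evaluate successive powers at the divisors of 222:
65^1 ≡ 65 (mod 223)
65^2 ≡ 211 (mod 223)
65^3 ≡ 112 (mod 223)
65^6 ≡ 56 (mod 223)
65^37 ≡ 183 (mod 223)
65^74 ≡ 39 (mod 223)
65^111 ≡ 1 (mod 223) ✓
The smallest such exponent is 111, so the order of 65 is 111.

111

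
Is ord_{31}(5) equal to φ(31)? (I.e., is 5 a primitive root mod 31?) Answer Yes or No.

φ(31) = 31 − 1 = 30 = 2 · 3 · 5.
It suffices to check that the order of 5 is not a proper divisor of 30: compute 5^(30/q) for q ∈ {2, 3, 5}.
5^15 ≡ 1 (mod 31)  [q = 2: ≡ 1 ✗]
5^10 ≡ 5 (mod 31)  [q = 3: ≢ 1 ✓]
5^6 ≡ 1 (mod 31)  [q = 5: ≡ 1 ✗]
The check at q = 2 fails, so 5 generates a proper subgroup.

No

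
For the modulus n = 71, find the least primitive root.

7

φ(71) = 71 − 1 = 70 = 2 · 5 · 7.
Test candidates g = 2, 3, … against the prime factors q ∈ {2, 5, 7} of φ(71): g is a generator iff g^(70/q) ≢ 1 for every such q.
g = 2: 2^35 ≡ 1 — hits 1, so not a primitive root.
g = 3: 3^35 ≡ 1 — hits 1, so not a primitive root.
g = 4: 4^35 ≡ 1 — hits 1, so not a primitive root.
g = 5: 5^35 ≡ 1 — hits 1, so not a primitive root.
g = 6: 6^35 ≡ 1 — hits 1, so not a primitive root.
g = 7: 7^35 ≡ 70; 7^14 ≡ 54; 7^10 ≡ 45 — none is 1, so 7 is a primitive root.
So 7 is the smallest generator of (Z/71Z)^×.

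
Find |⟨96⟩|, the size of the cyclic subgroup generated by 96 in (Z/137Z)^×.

8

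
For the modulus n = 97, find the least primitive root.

5

φ(97) = 97 − 1 = 96 = 2^5 · 3.
g is a primitive root iff g^(96/q) ≢ 1 (mod 97) for each prime q ∈ {2, 3}.
g = 2: 2^48 ≡ 1 — hits 1, so not a primitive root.
g = 3: 3^48 ≡ 1 — hits 1, so not a primitive root.
g = 4: 4^48 ≡ 1 — hits 1, so not a primitive root.
g = 5: 5^48 ≡ 96; 5^32 ≡ 35 — none is 1, so 5 is a primitive root.
The smallest primitive root modulo 97 is 5.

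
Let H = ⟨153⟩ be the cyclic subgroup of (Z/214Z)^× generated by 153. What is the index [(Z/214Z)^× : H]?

The order of 153 must divide φ(214) = φ(2)·φ(107) = 1·106 = 106 = 2 · 53.
Divisors of 106: 1, 2, 53, 106.
Evaluate successive powers at the divisors of 106:
153^1 ≡ 153
153^2 ≡ 83
153^53 ≡ 213
153^106 ≡ 1
The order of 153 is 106, so the subgroup it generates has 106 elements.
The index is φ(214) / ord(153) = 106 / 106 = 1.

1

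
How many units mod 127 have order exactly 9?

φ(127) = 127 − 1 = 126 = 2 · 3^2 · 7.
Since (Z/127Z)^× is cyclic of order 126, the number of elements of order d is φ(d) when d | 126 and 0 otherwise.
9 = 3^2 divides 126, and φ(9) = 6.

6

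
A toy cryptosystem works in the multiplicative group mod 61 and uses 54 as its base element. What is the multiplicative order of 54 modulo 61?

60

By Lagrange's theorem, ord_61(54) divides φ(61) = 61 − 1 = 60 = 2^2 · 3 · 5.
Divisors of 60: 1, 2, 3, 4, 5, 6, 10, 12, 15, 20, 30, 60.
Evaluate successive powers at the divisors of 60:
54^1 ≡ 54 (mod 61)
54^2 ≡ 49 (mod 61)
54^3 ≡ 23 (mod 61)
54^4 ≡ 22 (mod 61)
54^5 ≡ 29 (mod 61)
54^6 ≡ 41 (mod 61)
54^10 ≡ 48 (mod 61)
54^12 ≡ 34 (mod 61)
54^15 ≡ 50 (mod 61)
54^20 ≡ 47 (mod 61)
54^30 ≡ 60 (mod 61)
54^60 ≡ 1 (mod 61) ✓
The smallest such exponent is 60, so the order of 54 is 60.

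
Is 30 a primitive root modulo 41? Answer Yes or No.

Yes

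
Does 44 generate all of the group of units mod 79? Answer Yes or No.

φ(79) = 79 − 1 = 78 = 2 · 3 · 13.
It suffices to check that the order of 44 is not a proper divisor of 78: compute 44^(78/q) for q ∈ {2, 3, 13}.
44^39 ≡ 1 (mod 79)  [q = 2: ≡ 1 ✗]
44^26 ≡ 23 (mod 79)  [q = 3: ≢ 1 ✓]
44^6 ≡ 10 (mod 79)  [q = 13: ≢ 1 ✓]
The check at q = 2 fails, so 44 generates a proper subgroup.

No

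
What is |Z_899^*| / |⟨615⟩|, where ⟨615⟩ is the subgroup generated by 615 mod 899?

20

ord(615) | φ(899) = φ(29·31) = (29−1)·(31−1) = 28·30 = 840 = 2^3 · 3 · 5 · 7.
Divisors of 840: 1, 2, 3, 4, 5, 6, 7, 8, 10, 12, 14, 15, 20, 21, 24, 28, 30, 35, 40, 42, 56, 60, 70, 84, 105, 120, 140, 168, 210, 280, 420, 840.
Test each divisor d:
615^1 ≡ 615
615^2 ≡ 645
615^3 ≡ 216
615^4 ≡ 687
615^5 ≡ 874
615^6 ≡ 807
615^7 ≡ 57
615^8 ≡ 893
615^10 ≡ 625
615^12 ≡ 373
615^14 ≡ 552
615^15 ≡ 557
615^20 ≡ 459
615^21 ≡ 898
615^24 ≡ 683
615^28 ≡ 842
615^30 ≡ 94
615^35 ≡ 347
615^40 ≡ 315
615^42 ≡ 1
The order of 615 is 42, so the subgroup it generates has 42 elements.
[(Z/899Z)^× : ⟨615⟩] = 840/42 = 20.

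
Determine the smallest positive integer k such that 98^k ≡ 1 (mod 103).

By Lagrange's theorem, ord_103(98) divides φ(103) = 103 − 1 = 102 = 2 · 3 · 17.
Divisors of 102: 1, 2, 3, 6, 17, 34, 51, 102.
Evaluate successive powers at the divisors of 102:
98^1 ≡ 98
98^2 ≡ 25
98^3 ≡ 81
98^6 ≡ 72
98^17 ≡ 46
98^34 ≡ 56
98^51 ≡ 1
The smallest such exponent is 51, so the order of 98 is 51.

51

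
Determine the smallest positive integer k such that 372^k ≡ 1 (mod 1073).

252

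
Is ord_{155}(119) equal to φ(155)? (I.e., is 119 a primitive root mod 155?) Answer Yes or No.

No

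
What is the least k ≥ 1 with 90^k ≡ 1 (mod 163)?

81

Since 90 ∈ (Z/163Z)^×, its order divides φ(163) = 163 − 1 = 162 = 2 · 3^4.
Divisors of 162: 1, 2, 3, 6, 9, 18, 27, 54, 81, 162.
Check 90^d mod 163 for each divisor in increasing order:
90^1 ≡ 90 (mod 163)
90^2 ≡ 113 (mod 163)
90^3 ≡ 64 (mod 163)
90^6 ≡ 21 (mod 163)
90^9 ≡ 40 (mod 163)
90^18 ≡ 133 (mod 163)
90^27 ≡ 104 (mod 163)
90^54 ≡ 58 (mod 163)
90^81 ≡ 1 (mod 163) ✓
The smallest such exponent is 81, so the order of 90 is 81.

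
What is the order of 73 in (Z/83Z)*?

By Lagrange's theorem, ord_83(73) divides φ(83) = 83 − 1 = 82 = 2 · 41.
Divisors of 82: 1, 2, 41, 82.
Evaluate successive powers at the divisors of 82:
73^1 ≡ 73 (mod 83)
73^2 ≡ 17 (mod 83)
73^41 ≡ 82 (mod 83)
73^82 ≡ 1 (mod 83) ✓
Hence ord(73) = 82.

82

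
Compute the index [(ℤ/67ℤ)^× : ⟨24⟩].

By Lagrange's theorem, ord_67(24) divides φ(67) = 67 − 1 = 66 = 2 · 3 · 11.
Divisors of 66: 1, 2, 3, 6, 11, 22, 33, 66.
Compute 24^d (mod 67) for the divisors d until we hit 1:
24^1 ≡ 24 (mod 67)
24^2 ≡ 40 (mod 67)
24^3 ≡ 22 (mod 67)
24^6 ≡ 15 (mod 67)
24^11 ≡ 1 (mod 67) ✓
So ord_67(24) = 11, hence |⟨24⟩| = 11.
The index is φ(67) / ord(24) = 66 / 11 = 6.

6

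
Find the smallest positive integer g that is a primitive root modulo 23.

5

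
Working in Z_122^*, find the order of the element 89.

20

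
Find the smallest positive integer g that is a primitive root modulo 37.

2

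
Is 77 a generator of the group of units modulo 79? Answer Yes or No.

Yes

φ(79) = 79 − 1 = 78 = 2 · 3 · 13.
An element g generates (Z/79Z)^× iff g^(78/q) ≢ 1 (mod 79) for each prime q ∈ {2, 3, 13}.
77^39 ≡ 78 (mod 79)  [q = 2: ≢ 1 ✓]
77^26 ≡ 23 (mod 79)  [q = 3: ≢ 1 ✓]
77^6 ≡ 64 (mod 79)  [q = 13: ≢ 1 ✓]
Every test exponent gives a nontrivial residue, hence 77 generates the full group.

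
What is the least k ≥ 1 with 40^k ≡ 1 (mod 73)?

By Lagrange's theorem, ord_73(40) divides φ(73) = 73 − 1 = 72 = 2^3 · 3^2.
Divisors of 72: 1, 2, 3, 4, 6, 8, 9, 12, 18, 24, 36, 72.
Check 40^d mod 73 for each divisor in increasing order:
40^1 ≡ 40 (mod 73)
40^2 ≡ 67 (mod 73)
40^3 ≡ 52 (mod 73)
40^4 ≡ 36 (mod 73)
40^6 ≡ 3 (mod 73)
40^8 ≡ 55 (mod 73)
40^9 ≡ 10 (mod 73)
40^12 ≡ 9 (mod 73)
40^18 ≡ 27 (mod 73)
40^24 ≡ 8 (mod 73)
40^36 ≡ 72 (mod 73)
40^72 ≡ 1 (mod 73) ✓
Therefore the multiplicative order of 40 modulo 73 is 72.

72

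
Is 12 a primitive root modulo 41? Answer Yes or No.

Yes

φ(41) = 41 − 1 = 40 = 2^3 · 5.
It suffices to check that the order of 12 is not a proper divisor of 40: compute 12^(40/q) for q ∈ {2, 5}.
12^20 ≡ 40 (mod 41)  [q = 2: ≢ 1 ✓]
12^8 ≡ 18 (mod 41)  [q = 5: ≢ 1 ✓]
None equal 1, so ord_41(12) = 40: 12 is a primitive root.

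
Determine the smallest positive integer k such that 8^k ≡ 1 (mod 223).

The order of 8 must divide φ(223) = 223 − 1 = 222 = 2 · 3 · 37.
Divisors of 222: 1, 2, 3, 6, 37, 74, 111, 222.
Check 8^d mod 223 for each divisor in increasing order:
8^1 ≡ 8 (mod 223)
8^2 ≡ 64 (mod 223)
8^3 ≡ 66 (mod 223)
8^6 ≡ 119 (mod 223)
8^37 ≡ 1 (mod 223) ✓
The smallest such exponent is 37, so the order of 8 is 37.

37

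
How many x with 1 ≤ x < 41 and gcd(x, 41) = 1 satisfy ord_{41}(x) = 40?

φ(41) = 41 − 1 = 40 = 2^3 · 5.
(Z/41Z)^× is cyclic (|G| = 40); a cyclic group of order m has exactly φ(d) elements of each order d | m, and none otherwise.
40 = 2^3 · 5 divides 40, and φ(40) = 16.

16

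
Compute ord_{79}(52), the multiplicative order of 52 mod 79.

13

Since 52 ∈ (Z/79Z)^×, its order divides φ(79) = 79 − 1 = 78 = 2 · 3 · 13.
Divisors of 78: 1, 2, 3, 6, 13, 26, 39, 78.
Check 52^d mod 79 for each divisor in increasing order:
52^1 ≡ 52
52^2 ≡ 18
52^3 ≡ 67
52^6 ≡ 65
52^13 ≡ 1
So ord_79(52) = 13.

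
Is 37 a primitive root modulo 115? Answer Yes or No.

No

115 = 5 · 23 is a product of two distinct odd primes, so (Z/115Z)^× ≅ (Z/5Z)^× × (Z/23Z)^× is not cyclic.
No primitive root modulo 115 exists; in particular 37 is not one.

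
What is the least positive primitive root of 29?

2

φ(29) = 29 − 1 = 28 = 2^2 · 7.
Test candidates g = 2, 3, … against the prime factors q ∈ {2, 7} of φ(29): g is a generator iff g^(28/q) ≢ 1 for every such q.
g = 2: 2^14 ≡ 28; 2^4 ≡ 16 — none is 1, so 2 is a primitive root.
The smallest primitive root modulo 29 is 2.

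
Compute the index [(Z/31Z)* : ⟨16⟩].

The order of 16 must divide φ(31) = 31 − 1 = 30 = 2 · 3 · 5.
Divisors of 30: 1, 2, 3, 5, 6, 10, 15, 30.
Test each divisor d:
16^1 ≡ 16 (mod 31)
16^2 ≡ 8 (mod 31)
16^3 ≡ 4 (mod 31)
16^5 ≡ 1 (mod 31) ✓
Thus |⟨16⟩| = ord(16) = 5.
Index = |(Z/31Z)^×| / |⟨16⟩| = 30 / 5 = 6.

6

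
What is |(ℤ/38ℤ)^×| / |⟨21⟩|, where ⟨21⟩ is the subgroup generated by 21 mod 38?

1

By Lagrange's theorem, ord_38(21) divides φ(38) = φ(2)·φ(19) = 1·18 = 18 = 2 · 3^2.
Divisors of 18: 1, 2, 3, 6, 9, 18.
Compute 21^d (mod 38) for the divisors d until we hit 1:
21^1 ≡ 21
21^2 ≡ 23
21^3 ≡ 27
21^6 ≡ 7
21^9 ≡ 37
21^18 ≡ 1
So ord_38(21) = 18, hence |⟨21⟩| = 18.
[(Z/38Z)^× : ⟨21⟩] = 18/18 = 1.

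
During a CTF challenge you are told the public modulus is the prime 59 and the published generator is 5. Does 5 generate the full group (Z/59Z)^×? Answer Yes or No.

No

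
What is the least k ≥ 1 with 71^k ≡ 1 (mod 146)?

18

ord(71) | φ(146) = φ(2)·φ(73) = 1·72 = 72 = 2^3 · 3^2.
Divisors of 72: 1, 2, 3, 4, 6, 8, 9, 12, 18, 24, 36, 72.
Test each divisor d:
71^1 ≡ 71
71^2 ≡ 77
71^3 ≡ 65
71^4 ≡ 89
71^6 ≡ 137
71^8 ≡ 37
71^9 ≡ 145
71^12 ≡ 81
71^18 ≡ 1
Hence ord(71) = 18.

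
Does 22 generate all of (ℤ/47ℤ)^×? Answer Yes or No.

Yes

φ(47) = 47 − 1 = 46 = 2 · 23.
Test 22^(46/q) mod 47 for each prime factor q of 46:
22^23 ≡ 46 (mod 47)  [q = 2: ≢ 1 ✓]
22^2 ≡ 14 (mod 47)  [q = 23: ≢ 1 ✓]
All checks pass, so 22 has order 46 and is a primitive root modulo 47.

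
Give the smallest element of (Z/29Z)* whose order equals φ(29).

φ(29) = 29 − 1 = 28 = 2^2 · 7.
g is a primitive root iff g^(28/q) ≢ 1 (mod 29) for each prime q ∈ {2, 7}.
g = 2: 2^14 ≡ 28; 2^4 ≡ 16 — none is 1, so 2 is a primitive root.
Hence the least primitive root of 29 is 2.

2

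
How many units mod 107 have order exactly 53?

52

φ(107) = 107 − 1 = 106 = 2 · 53.
(Z/107Z)^× is cyclic (|G| = 106); a cyclic group of order m has exactly φ(d) elements of each order d | m, and none otherwise.
53 | 106, and φ(53) = 53 − 1 = 52.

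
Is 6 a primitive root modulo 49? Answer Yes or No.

No

φ(49) = φ(7^2) = 7·(7−1) = 42 = 2 · 3 · 7.
It suffices to check that the order of 6 is not a proper divisor of 42: compute 6^(42/q) for q ∈ {2, 3, 7}.
6^21 ≡ 48 (mod 49)  [q = 2: ≢ 1 ✓]
6^14 ≡ 1 (mod 49)  [q = 3: ≡ 1 ✗]
6^6 ≡ 8 (mod 49)  [q = 7: ≢ 1 ✓]
The check at q = 3 fails, so 6 generates a proper subgroup.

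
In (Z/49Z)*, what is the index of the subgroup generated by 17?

1

By Lagrange's theorem, ord_49(17) divides φ(49) = φ(7^2) = 7·(7−1) = 42 = 2 · 3 · 7.
Divisors of 42: 1, 2, 3, 6, 7, 14, 21, 42.
Evaluate successive powers at the divisors of 42:
17^1 ≡ 17
17^2 ≡ 44
17^3 ≡ 13
17^6 ≡ 22
17^7 ≡ 31
17^14 ≡ 30
17^21 ≡ 48
17^42 ≡ 1
Thus |⟨17⟩| = ord(17) = 42.
Index = |(Z/49Z)^×| / |⟨17⟩| = 42 / 42 = 1.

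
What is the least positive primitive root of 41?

φ(41) = 41 − 1 = 40 = 2^3 · 5.
Test candidates g = 2, 3, … against the prime factors q ∈ {2, 5} of φ(41): g is a generator iff g^(40/q) ≢ 1 for every such q.
g = 2: 2^20 ≡ 1 — hits 1, so not a primitive root.
g = 3: 3^20 ≡ 40; 3^8 ≡ 1 — hits 1, so not a primitive root.
g = 4: 4^20 ≡ 1 — hits 1, so not a primitive root.
g = 5: 5^20 ≡ 1 — hits 1, so not a primitive root.
g = 6: 6^20 ≡ 40; 6^8 ≡ 10 — none is 1, so 6 is a primitive root.
The smallest primitive root modulo 41 is 6.

6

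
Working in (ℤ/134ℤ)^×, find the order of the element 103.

By Lagrange's theorem, ord_134(103) divides φ(134) = φ(2)·φ(67) = 1·66 = 66 = 2 · 3 · 11.
Divisors of 66: 1, 2, 3, 6, 11, 22, 33, 66.
Test each divisor d:
103^1 ≡ 103 (mod 134)
103^2 ≡ 23 (mod 134)
103^3 ≡ 91 (mod 134)
103^6 ≡ 107 (mod 134)
103^11 ≡ 37 (mod 134)
103^22 ≡ 29 (mod 134)
103^33 ≡ 1 (mod 134) ✓
The smallest such exponent is 33, so the order of 103 is 33.

33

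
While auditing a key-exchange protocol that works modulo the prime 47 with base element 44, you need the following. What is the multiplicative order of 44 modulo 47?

46

Since 44 ∈ (Z/47Z)^×, its order divides φ(47) = 47 − 1 = 46 = 2 · 23.
Divisors of 46: 1, 2, 23, 46.
Check 44^d mod 47 for each divisor in increasing order:
44^1 ≡ 44 (mod 47)
44^2 ≡ 9 (mod 47)
44^23 ≡ 46 (mod 47)
44^46 ≡ 1 (mod 47) ✓
The smallest such exponent is 46, so the order of 44 is 46.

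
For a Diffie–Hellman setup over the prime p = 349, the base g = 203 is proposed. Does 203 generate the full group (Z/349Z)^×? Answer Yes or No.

φ(349) = 349 − 1 = 348 = 2^2 · 3 · 29.
An element g generates (Z/349Z)^× iff g^(348/q) ≢ 1 (mod 349) for each prime q ∈ {2, 3, 29}.
203^174 ≡ 348 (mod 349)  [q = 2: ≢ 1 ✓]
203^116 ≡ 1 (mod 349)  [q = 3: ≡ 1 ✗]
203^12 ≡ 126 (mod 349)  [q = 29: ≢ 1 ✓]
203^116 ≡ 1 shows ord(203) | 116, strictly less than φ(349); not a primitive root.

No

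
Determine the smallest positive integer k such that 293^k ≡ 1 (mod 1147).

The order of 293 must divide φ(1147) = φ(31·37) = (31−1)·(37−1) = 30·36 = 1080 = 2^3 · 3^3 · 5.
Divisors of 1080: 1, 2, 3, 4, 5, 6, 8, 9, 10, 12, 15, 18, 20, 24, 27, 30, 36, 40, 45, 54, 60, 72, 90, 108, 120, 135, 180, 216, 270, 360, 540, 1080.
Check 293^d mod 1147 for each divisor in increasing order:
293^1 ≡ 293 (mod 1147)
293^2 ≡ 971 (mod 1147)
293^3 ≡ 47 (mod 1147)
293^4 ≡ 7 (mod 1147)
293^5 ≡ 904 (mod 1147)
293^6 ≡ 1062 (mod 1147)
293^8 ≡ 49 (mod 1147)
293^9 ≡ 593 (mod 1147)
293^10 ≡ 552 (mod 1147)
293^12 ≡ 343 (mod 1147)
293^15 ≡ 63 (mod 1147)
293^18 ≡ 667 (mod 1147)
293^20 ≡ 749 (mod 1147)
293^24 ≡ 655 (mod 1147)
293^27 ≡ 963 (mod 1147)
293^30 ≡ 528 (mod 1147)
293^36 ≡ 1000 (mod 1147)
293^40 ≡ 118 (mod 1147)
293^45 ≡ 1 (mod 1147) ✓
So ord_1147(293) = 45.

45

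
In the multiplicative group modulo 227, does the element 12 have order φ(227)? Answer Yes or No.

No

φ(227) = 227 − 1 = 226 = 2 · 113.
Test 12^(226/q) mod 227 for each prime factor q of 226:
12^113 ≡ 1 (mod 227)  [q = 2: ≡ 1 ✗]
12^2 ≡ 144 (mod 227)  [q = 113: ≢ 1 ✓]
Since 12^113 ≡ 1, the order of 12 divides 113 < 226, so 12 is not a primitive root.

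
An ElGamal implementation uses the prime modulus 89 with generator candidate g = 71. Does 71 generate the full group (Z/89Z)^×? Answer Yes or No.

No

φ(89) = 89 − 1 = 88 = 2^3 · 11.
It suffices to check that the order of 71 is not a proper divisor of 88: compute 71^(88/q) for q ∈ {2, 11}.
71^44 ≡ 1 (mod 89)  [q = 2: ≡ 1 ✗]
71^8 ≡ 67 (mod 89)  [q = 11: ≢ 1 ✓]
Since 71^44 ≡ 1, the order of 71 divides 44 < 88, so 71 is not a primitive root.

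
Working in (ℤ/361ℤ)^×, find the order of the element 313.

171

By Lagrange's theorem, ord_361(313) divides φ(361) = φ(19^2) = 19·(19−1) = 342 = 2 · 3^2 · 19.
Divisors of 342: 1, 2, 3, 6, 9, 18, 19, 38, 57, 114, 171, 342.
Check 313^d mod 361 for each divisor in increasing order:
313^1 ≡ 313 (mod 361)
313^2 ≡ 138 (mod 361)
313^3 ≡ 235 (mod 361)
313^6 ≡ 353 (mod 361)
313^9 ≡ 286 (mod 361)
313^18 ≡ 210 (mod 361)
313^19 ≡ 28 (mod 361)
313^38 ≡ 62 (mod 361)
313^57 ≡ 292 (mod 361)
313^114 ≡ 68 (mod 361)
313^171 ≡ 1 (mod 361) ✓
Hence ord(313) = 171.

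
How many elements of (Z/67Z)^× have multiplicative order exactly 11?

10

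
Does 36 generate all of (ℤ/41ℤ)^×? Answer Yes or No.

No

φ(41) = 41 − 1 = 40 = 2^3 · 5.
An element g generates (Z/41Z)^× iff g^(40/q) ≢ 1 (mod 41) for each prime q ∈ {2, 5}.
36^20 ≡ 1 (mod 41)  [q = 2: ≡ 1 ✗]
36^8 ≡ 18 (mod 41)  [q = 5: ≢ 1 ✓]
The check at q = 2 fails, so 36 generates a proper subgroup.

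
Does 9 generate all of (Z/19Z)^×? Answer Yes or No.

No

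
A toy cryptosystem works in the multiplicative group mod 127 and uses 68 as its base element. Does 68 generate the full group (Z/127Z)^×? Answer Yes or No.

φ(127) = 127 − 1 = 126 = 2 · 3^2 · 7.
It suffices to check that the order of 68 is not a proper divisor of 126: compute 68^(126/q) for q ∈ {2, 3, 7}.
68^63 ≡ 1 (mod 127)  [q = 2: ≡ 1 ✗]
68^42 ≡ 19 (mod 127)  [q = 3: ≢ 1 ✓]
68^18 ≡ 1 (mod 127)  [q = 7: ≡ 1 ✗]
Since 68^63 ≡ 1, the order of 68 divides 63 < 126, so 68 is not a primitive root.

No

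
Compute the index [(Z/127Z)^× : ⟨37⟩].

14

ord(37) | φ(127) = 127 − 1 = 126 = 2 · 3^2 · 7.
Divisors of 126: 1, 2, 3, 6, 7, 9, 14, 18, 21, 42, 63, 126.
Compute 37^d (mod 127) for the divisors d until we hit 1:
37^1 ≡ 37
37^2 ≡ 99
37^3 ≡ 107
37^6 ≡ 19
37^7 ≡ 68
37^9 ≡ 1
The order of 37 is 9, so the subgroup it generates has 9 elements.
[(Z/127Z)^× : ⟨37⟩] = 126/9 = 14.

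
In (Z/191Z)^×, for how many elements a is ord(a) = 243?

φ(191) = 191 − 1 = 190 = 2 · 5 · 19.
Since (Z/191Z)^× is cyclic of order 190, the number of elements of order d is φ(d) when d | 190 and 0 otherwise.
243 does not divide 190, so no element of (Z/191Z)^× has order 243.

0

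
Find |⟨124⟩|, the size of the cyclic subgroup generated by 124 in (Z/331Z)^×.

5

Since 124 ∈ (Z/331Z)^×, its order divides φ(331) = 331 − 1 = 330 = 2 · 3 · 5 · 11.
Divisors of 330: 1, 2, 3, 5, 6, 10, 11, 15, 22, 30, 33, 55, 66, 110, 165, 330.
Evaluate successive powers at the divisors of 330:
124^1 ≡ 124 (mod 331)
124^2 ≡ 150 (mod 331)
124^3 ≡ 64 (mod 331)
124^5 ≡ 1 (mod 331) ✓
The smallest such exponent is 5, so the order of 124 is 5.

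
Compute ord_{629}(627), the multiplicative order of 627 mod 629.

72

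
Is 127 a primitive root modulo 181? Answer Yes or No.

φ(181) = 181 − 1 = 180 = 2^2 · 3^2 · 5.
An element g generates (Z/181Z)^× iff g^(180/q) ≢ 1 (mod 181) for each prime q ∈ {2, 3, 5}.
127^90 ≡ 180 (mod 181)  [q = 2: ≢ 1 ✓]
127^60 ≡ 48 (mod 181)  [q = 3: ≢ 1 ✓]
127^36 ≡ 135 (mod 181)  [q = 5: ≢ 1 ✓]
None equal 1, so ord_181(127) = 180: 127 is a primitive root.

Yes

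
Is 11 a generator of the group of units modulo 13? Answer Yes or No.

Yes

φ(13) = 13 − 1 = 12 = 2^2 · 3.
An element g generates (Z/13Z)^× iff g^(12/q) ≢ 1 (mod 13) for each prime q ∈ {2, 3}.
11^6 ≡ 12 (mod 13)  [q = 2: ≢ 1 ✓]
11^4 ≡ 3 (mod 13)  [q = 3: ≢ 1 ✓]
None equal 1, so ord_13(11) = 12: 11 is a primitive root.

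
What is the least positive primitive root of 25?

φ(25) = φ(5^2) = 5·(5−1) = 20 = 2^2 · 5.
Test candidates g = 2, 3, … against the prime factors q ∈ {2, 5} of φ(25): g is a generator iff g^(20/q) ≢ 1 for every such q.
g = 2: 2^10 ≡ 24; 2^4 ≡ 16 — none is 1, so 2 is a primitive root.
So 2 is the smallest generator of (Z/25Z)^×.

2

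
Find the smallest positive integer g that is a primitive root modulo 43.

3

φ(43) = 43 − 1 = 42 = 2 · 3 · 7.
Test candidates g = 2, 3, … against the prime factors q ∈ {2, 3, 7} of φ(43): g is a generator iff g^(42/q) ≢ 1 for every such q.
g = 2: 2^21 ≡ 42; 2^14 ≡ 1 — hits 1, so not a primitive root.
g = 3: 3^21 ≡ 42; 3^14 ≡ 36; 3^6 ≡ 41 — none is 1, so 3 is a primitive root.
The smallest primitive root modulo 43 is 3.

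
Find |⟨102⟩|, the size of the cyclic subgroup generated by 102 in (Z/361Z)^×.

57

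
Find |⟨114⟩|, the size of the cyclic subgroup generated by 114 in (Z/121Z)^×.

ord(114) | φ(121) = φ(11^2) = 11·(11−1) = 110 = 2 · 5 · 11.
Divisors of 110: 1, 2, 5, 10, 11, 22, 55, 110.
Compute 114^d (mod 121) for the divisors d until we hit 1:
114^1 ≡ 114
114^2 ≡ 49
114^5 ≡ 12
114^10 ≡ 23
114^11 ≡ 81
114^22 ≡ 27
114^55 ≡ 1
The smallest such exponent is 55, so the order of 114 is 55.

55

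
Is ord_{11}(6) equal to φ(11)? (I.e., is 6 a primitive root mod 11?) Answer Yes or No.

φ(11) = 11 − 1 = 10 = 2 · 5.
Test 6^(10/q) mod 11 for each prime factor q of 10:
6^5 ≡ 10 (mod 11)  [q = 2: ≢ 1 ✓]
6^2 ≡ 3 (mod 11)  [q = 5: ≢ 1 ✓]
All checks pass, so 6 has order 10 and is a primitive root modulo 11.

Yes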